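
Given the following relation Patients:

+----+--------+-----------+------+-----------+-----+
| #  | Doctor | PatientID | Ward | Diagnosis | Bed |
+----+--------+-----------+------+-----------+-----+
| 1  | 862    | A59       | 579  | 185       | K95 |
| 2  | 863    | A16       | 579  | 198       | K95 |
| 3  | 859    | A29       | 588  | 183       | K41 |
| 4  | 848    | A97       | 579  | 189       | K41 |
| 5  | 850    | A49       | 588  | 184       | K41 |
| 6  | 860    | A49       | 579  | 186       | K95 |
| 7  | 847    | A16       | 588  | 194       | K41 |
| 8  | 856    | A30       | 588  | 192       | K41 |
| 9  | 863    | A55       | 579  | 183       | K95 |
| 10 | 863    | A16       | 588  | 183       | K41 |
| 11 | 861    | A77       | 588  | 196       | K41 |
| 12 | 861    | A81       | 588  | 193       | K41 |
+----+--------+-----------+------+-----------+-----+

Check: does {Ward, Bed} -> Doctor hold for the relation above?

No

(Ward=579, Bed=K95): rows 1, 2, 6, 9 → Doctor takes values {862, 863, 860} — violation
(Ward=588, Bed=K41): rows 3, 5, 7, 8, 10, 11, 12 → Doctor takes values {859, 850, 847, 856, 863, 861} — violation
(Ward=579, Bed=K41): row 4 → Doctor = 848 ✓
Two rows agree on {Ward, Bed} but differ on Doctor, so {Ward, Bed} -> Doctor does not hold.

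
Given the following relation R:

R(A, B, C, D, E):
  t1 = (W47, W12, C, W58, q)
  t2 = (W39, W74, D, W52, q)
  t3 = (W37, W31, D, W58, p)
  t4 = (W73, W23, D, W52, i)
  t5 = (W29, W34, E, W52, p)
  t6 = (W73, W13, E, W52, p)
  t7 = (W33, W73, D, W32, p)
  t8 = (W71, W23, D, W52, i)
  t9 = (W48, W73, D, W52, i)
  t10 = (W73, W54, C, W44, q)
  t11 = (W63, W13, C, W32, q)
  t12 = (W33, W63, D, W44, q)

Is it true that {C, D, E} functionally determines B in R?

(C=C, D=W58, E=q): row 1 → B = W12 ✓
(C=D, D=W52, E=q): row 2 → B = W74 ✓
(C=D, D=W58, E=p): row 3 → B = W31 ✓
(C=D, D=W52, E=i): rows 4, 8, 9 → B takes values {W23, W73} — violation
(C=E, D=W52, E=p): rows 5, 6 → B takes values {W34, W13} — violation
(C=D, D=W32, E=p): row 7 → B = W73 ✓
(C=C, D=W44, E=q): row 10 → B = W54 ✓
(C=C, D=W32, E=q): row 11 → B = W13 ✓
(C=D, D=W44, E=q): row 12 → B = W63 ✓
Two rows agree on {C, D, E} but differ on B, so {C, D, E} → B does not hold.

No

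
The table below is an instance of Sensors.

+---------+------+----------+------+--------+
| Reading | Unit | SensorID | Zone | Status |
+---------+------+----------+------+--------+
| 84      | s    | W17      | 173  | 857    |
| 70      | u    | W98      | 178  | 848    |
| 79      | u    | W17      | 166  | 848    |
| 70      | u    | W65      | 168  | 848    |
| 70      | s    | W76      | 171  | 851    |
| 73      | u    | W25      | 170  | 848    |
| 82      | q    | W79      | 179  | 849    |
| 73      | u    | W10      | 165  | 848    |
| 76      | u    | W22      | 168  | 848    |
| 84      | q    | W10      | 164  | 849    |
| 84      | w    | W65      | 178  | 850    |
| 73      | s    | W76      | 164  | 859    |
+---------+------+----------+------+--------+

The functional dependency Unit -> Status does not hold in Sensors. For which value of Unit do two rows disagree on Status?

Unit=s: 3 rows → Status takes values {857, 851, 859} — violation
Unit=u: 6 rows → Status = 848, 848, 848, 848, 848, 848 ✓
Unit=q: 2 rows → Status = 849, 849 ✓
Unit=w: 1 row → Status = 850 ✓
The only Unit value with inconsistent Status is Unit=s.

s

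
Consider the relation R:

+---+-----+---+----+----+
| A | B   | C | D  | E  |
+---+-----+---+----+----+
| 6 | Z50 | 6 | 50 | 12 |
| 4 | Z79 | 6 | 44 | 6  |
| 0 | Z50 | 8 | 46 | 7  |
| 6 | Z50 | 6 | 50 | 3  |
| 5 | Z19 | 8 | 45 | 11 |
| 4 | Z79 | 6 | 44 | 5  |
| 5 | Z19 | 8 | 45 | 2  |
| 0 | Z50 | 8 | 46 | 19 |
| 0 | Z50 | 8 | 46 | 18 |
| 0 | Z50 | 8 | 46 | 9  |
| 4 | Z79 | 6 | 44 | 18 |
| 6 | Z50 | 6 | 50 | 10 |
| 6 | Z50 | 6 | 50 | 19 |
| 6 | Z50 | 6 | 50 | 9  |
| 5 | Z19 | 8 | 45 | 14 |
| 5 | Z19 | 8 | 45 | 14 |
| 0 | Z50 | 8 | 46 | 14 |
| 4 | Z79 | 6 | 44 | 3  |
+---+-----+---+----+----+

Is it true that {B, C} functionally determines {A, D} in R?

Yes

(B=Z50, C=6): 5 rows → {A,D} = (6, 50), (6, 50), (6, 50), (6, 50), (6, 50) ✓
(B=Z79, C=6): 4 rows → {A,D} = (4, 44), (4, 44), (4, 44), (4, 44) ✓
(B=Z50, C=8): 5 rows → {A,D} = (0, 46), (0, 46), (0, 46), (0, 46), (0, 46) ✓
(B=Z19, C=8): 4 rows → {A,D} = (5, 45), (5, 45), (5, 45), (5, 45) ✓
Every {B, C} value is associated with a single {A, D} value, so {B, C} -> {A, D} holds.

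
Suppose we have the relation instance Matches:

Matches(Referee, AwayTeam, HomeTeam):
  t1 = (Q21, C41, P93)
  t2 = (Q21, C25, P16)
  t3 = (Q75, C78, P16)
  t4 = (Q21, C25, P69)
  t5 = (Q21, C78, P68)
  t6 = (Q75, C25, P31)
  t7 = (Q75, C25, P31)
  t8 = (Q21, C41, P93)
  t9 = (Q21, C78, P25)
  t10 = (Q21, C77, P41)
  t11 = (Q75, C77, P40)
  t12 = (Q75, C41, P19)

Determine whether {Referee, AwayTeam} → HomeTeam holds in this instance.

(Referee=Q21, AwayTeam=C41): rows 1, 8 → HomeTeam = P93, P93 ✓
(Referee=Q21, AwayTeam=C25): rows 2, 4 → HomeTeam takes values {P16, P69} — violation
(Referee=Q75, AwayTeam=C78): row 3 → HomeTeam = P16 ✓
(Referee=Q21, AwayTeam=C78): rows 5, 9 → HomeTeam takes values {P68, P25} — violation
(Referee=Q75, AwayTeam=C25): rows 6, 7 → HomeTeam = P31, P31 ✓
(Referee=Q21, AwayTeam=C77): row 10 → HomeTeam = P41 ✓
(Referee=Q75, AwayTeam=C77): row 11 → HomeTeam = P40 ✓
(Referee=Q75, AwayTeam=C41): row 12 → HomeTeam = P19 ✓
Two rows agree on {Referee, AwayTeam} but differ on HomeTeam, so {Referee, AwayTeam} → HomeTeam does not hold.

No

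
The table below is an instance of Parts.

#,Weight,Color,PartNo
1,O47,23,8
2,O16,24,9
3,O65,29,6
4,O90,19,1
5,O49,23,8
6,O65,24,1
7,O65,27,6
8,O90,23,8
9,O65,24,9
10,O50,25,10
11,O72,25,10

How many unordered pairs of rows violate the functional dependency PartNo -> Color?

2

PartNo=8: all 3 rows agree on Color — 0 pairs.
PartNo=9: all 2 rows agree on Color — 0 pairs.
PartNo=6: violating pairs (3,7) — 1 pair.
PartNo=1: violating pairs (4,6) — 1 pair.
PartNo=10: all 2 rows agree on Color — 0 pairs.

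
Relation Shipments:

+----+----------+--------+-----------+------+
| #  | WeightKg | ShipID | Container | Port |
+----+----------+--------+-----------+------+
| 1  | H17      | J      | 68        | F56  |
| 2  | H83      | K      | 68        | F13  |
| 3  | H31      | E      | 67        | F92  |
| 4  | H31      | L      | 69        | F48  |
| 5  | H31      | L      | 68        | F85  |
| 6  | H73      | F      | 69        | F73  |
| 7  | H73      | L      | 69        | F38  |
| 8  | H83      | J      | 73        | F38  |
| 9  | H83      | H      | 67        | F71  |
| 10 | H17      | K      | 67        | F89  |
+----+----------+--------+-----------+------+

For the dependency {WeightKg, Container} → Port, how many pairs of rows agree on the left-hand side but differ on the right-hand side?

1

(WeightKg=H73, Container=69): violating pairs (6,7) — 1 pair.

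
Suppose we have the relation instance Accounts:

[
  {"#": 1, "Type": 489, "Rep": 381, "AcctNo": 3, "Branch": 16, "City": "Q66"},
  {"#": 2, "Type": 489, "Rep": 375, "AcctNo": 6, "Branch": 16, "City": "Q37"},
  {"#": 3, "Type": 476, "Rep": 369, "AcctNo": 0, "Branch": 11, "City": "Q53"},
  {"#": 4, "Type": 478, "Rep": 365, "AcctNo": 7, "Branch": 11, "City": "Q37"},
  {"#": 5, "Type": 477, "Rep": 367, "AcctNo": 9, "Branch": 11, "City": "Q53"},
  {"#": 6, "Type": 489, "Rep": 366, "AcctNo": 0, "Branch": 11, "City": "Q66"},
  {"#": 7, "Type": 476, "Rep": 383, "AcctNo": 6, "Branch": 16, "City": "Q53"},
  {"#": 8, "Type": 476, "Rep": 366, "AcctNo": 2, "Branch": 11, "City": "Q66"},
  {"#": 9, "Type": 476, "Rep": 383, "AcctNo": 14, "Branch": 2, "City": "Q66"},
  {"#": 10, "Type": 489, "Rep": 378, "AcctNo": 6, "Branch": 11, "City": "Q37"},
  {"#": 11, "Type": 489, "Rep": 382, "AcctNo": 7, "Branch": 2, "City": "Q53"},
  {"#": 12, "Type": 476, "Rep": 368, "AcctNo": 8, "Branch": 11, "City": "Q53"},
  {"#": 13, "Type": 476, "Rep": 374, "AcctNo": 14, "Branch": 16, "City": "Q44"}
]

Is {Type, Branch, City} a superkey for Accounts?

No

Rows 3 and 12 have the same {Type, Branch, City} value (Type=476, Branch=11, City=Q53) but are distinct tuples, so {Type, Branch, City} does not determine every attribute — not a superkey.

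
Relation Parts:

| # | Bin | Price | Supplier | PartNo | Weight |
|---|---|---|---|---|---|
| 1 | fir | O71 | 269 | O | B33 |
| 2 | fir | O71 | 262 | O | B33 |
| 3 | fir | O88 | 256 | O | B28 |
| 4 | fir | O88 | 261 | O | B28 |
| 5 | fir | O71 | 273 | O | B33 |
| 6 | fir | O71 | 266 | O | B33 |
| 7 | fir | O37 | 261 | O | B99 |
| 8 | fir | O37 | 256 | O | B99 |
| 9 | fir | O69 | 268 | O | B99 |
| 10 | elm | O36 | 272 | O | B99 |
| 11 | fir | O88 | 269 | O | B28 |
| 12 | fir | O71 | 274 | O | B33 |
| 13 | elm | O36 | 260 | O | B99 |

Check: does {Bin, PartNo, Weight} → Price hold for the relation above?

No

(Bin=fir, PartNo=O, Weight=B33): rows 1, 2, 5, 6, 12 → Price = O71, O71, O71, O71, O71 ✓
(Bin=fir, PartNo=O, Weight=B28): rows 3, 4, 11 → Price = O88, O88, O88 ✓
(Bin=fir, PartNo=O, Weight=B99): rows 7, 8, 9 → Price takes values {O37, O69} — violation
(Bin=elm, PartNo=O, Weight=B99): rows 10, 13 → Price = O36, O36 ✓
Two rows agree on {Bin, PartNo, Weight} but differ on Price, so {Bin, PartNo, Weight} → Price does not hold.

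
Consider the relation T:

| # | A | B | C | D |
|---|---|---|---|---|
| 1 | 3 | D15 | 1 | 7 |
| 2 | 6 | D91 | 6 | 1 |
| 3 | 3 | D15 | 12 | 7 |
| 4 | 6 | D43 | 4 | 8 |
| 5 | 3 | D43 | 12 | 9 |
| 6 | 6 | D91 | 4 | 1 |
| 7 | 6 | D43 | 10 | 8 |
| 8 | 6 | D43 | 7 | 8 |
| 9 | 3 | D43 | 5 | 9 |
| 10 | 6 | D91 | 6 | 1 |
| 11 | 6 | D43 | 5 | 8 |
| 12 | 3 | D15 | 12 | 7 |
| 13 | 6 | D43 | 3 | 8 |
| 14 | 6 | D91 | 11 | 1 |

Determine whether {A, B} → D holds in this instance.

(A=3, B=D15): rows 1, 3, 12 → D = 7, 7, 7 ✓
(A=6, B=D91): rows 2, 6, 10, 14 → D = 1, 1, 1, 1 ✓
(A=6, B=D43): rows 4, 7, 8, 11, 13 → D = 8, 8, 8, 8, 8 ✓
(A=3, B=D43): rows 5, 9 → D = 9, 9 ✓
Every {A, B} value is associated with a single D value, so {A, B} → D holds.

Yes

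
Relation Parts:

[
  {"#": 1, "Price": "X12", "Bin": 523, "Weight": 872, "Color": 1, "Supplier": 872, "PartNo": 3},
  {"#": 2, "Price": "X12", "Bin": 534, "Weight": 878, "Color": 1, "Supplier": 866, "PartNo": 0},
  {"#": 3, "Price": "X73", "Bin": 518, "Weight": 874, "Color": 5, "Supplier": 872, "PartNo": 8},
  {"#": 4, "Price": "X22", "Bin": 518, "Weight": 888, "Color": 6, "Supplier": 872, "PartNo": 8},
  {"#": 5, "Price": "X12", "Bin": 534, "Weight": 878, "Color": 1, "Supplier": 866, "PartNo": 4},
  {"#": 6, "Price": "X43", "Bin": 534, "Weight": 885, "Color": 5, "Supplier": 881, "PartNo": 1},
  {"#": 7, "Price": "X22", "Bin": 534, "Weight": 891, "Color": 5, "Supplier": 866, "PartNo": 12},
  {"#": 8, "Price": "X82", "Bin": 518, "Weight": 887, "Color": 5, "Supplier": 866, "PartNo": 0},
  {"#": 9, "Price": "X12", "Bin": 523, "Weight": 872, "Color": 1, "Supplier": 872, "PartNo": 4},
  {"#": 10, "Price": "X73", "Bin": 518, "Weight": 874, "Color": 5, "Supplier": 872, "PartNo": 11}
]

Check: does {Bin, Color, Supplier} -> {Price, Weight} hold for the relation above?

(Bin=523, Color=1, Supplier=872): rows 1, 9 → {Price,Weight} = (X12, 872), (X12, 872) ✓
(Bin=534, Color=1, Supplier=866): rows 2, 5 → {Price,Weight} = (X12, 878), (X12, 878) ✓
(Bin=518, Color=5, Supplier=872): rows 3, 10 → {Price,Weight} = (X73, 874), (X73, 874) ✓
(Bin=518, Color=6, Supplier=872): row 4 → {Price,Weight} = (X22, 888) ✓
(Bin=534, Color=5, Supplier=881): row 6 → {Price,Weight} = (X43, 885) ✓
(Bin=534, Color=5, Supplier=866): row 7 → {Price,Weight} = (X22, 891) ✓
(Bin=518, Color=5, Supplier=866): row 8 → {Price,Weight} = (X82, 887) ✓
Every {Bin, Color, Supplier} value is associated with a single {Price, Weight} value, so {Bin, Color, Supplier} -> {Price, Weight} holds.

Yes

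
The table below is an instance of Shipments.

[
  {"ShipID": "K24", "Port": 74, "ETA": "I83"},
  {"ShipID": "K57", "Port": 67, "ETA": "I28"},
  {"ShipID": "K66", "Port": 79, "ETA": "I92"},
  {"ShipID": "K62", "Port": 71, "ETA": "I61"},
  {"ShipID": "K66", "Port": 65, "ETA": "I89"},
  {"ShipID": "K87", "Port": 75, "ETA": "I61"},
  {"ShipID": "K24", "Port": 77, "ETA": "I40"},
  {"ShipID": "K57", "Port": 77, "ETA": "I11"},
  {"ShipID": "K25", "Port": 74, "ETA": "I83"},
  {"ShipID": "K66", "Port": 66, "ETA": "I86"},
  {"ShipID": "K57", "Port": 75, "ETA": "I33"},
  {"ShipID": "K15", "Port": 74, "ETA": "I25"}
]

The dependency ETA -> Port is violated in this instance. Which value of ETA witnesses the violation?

I61

ETA=I83: 2 rows → Port = 74, 74 ✓
ETA=I28: 1 row → Port = 67 ✓
ETA=I92: 1 row → Port = 79 ✓
ETA=I61: 2 rows → Port takes values {71, 75} — violation
ETA=I89: 1 row → Port = 65 ✓
ETA=I40: 1 row → Port = 77 ✓
ETA=I11: 1 row → Port = 77 ✓
ETA=I86: 1 row → Port = 66 ✓
ETA=I33: 1 row → Port = 75 ✓
ETA=I25: 1 row → Port = 74 ✓
The only ETA value with inconsistent Port is ETA=I61.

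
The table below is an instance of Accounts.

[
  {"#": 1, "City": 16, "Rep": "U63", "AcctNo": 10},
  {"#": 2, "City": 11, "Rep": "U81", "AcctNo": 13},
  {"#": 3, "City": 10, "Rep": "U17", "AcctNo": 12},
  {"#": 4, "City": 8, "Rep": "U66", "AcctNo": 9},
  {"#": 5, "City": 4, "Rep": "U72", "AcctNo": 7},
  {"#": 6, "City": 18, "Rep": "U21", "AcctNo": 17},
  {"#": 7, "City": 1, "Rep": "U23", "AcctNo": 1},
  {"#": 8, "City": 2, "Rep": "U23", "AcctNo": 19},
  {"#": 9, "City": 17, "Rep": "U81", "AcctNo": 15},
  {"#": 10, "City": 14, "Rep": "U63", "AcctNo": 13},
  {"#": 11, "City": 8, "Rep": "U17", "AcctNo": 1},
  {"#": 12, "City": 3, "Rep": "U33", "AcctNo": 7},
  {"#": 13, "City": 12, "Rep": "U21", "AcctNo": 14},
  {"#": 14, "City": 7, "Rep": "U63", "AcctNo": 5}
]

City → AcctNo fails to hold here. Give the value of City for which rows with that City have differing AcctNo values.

8

City=16: row 1 → AcctNo = 10 ✓
City=11: row 2 → AcctNo = 13 ✓
City=10: row 3 → AcctNo = 12 ✓
City=8: rows 4, 11 → AcctNo takes values {9, 1} — violation
City=4: row 5 → AcctNo = 7 ✓
City=18: row 6 → AcctNo = 17 ✓
City=1: row 7 → AcctNo = 1 ✓
City=2: row 8 → AcctNo = 19 ✓
City=17: row 9 → AcctNo = 15 ✓
City=14: row 10 → AcctNo = 13 ✓
City=3: row 12 → AcctNo = 7 ✓
City=12: row 13 → AcctNo = 14 ✓
City=7: row 14 → AcctNo = 5 ✓
The only City value with inconsistent AcctNo is City=8.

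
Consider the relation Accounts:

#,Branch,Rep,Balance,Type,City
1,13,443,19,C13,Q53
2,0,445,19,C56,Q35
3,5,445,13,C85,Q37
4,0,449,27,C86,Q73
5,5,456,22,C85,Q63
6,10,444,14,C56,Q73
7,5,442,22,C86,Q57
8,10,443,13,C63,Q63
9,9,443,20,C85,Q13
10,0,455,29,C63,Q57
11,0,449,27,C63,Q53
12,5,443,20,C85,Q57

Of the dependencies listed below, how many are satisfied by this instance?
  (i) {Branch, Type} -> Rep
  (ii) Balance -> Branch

0

(i) {Branch, Type} -> Rep: (Branch=5, Type=C85): rows 3, 5, 12 → Rep takes values {445, 456, 443} — violation; (Branch=0, Type=C63): rows 10, 11 → Rep takes values {455, 449} — violation — fails.
(ii) Balance -> Branch: Balance=19: rows 1, 2 → Branch takes values {13, 0} — violation; Balance=13: rows 3, 8 → Branch takes values {5, 10} — violation; Balance=20: rows 9, 12 → Branch takes values {9, 5} — violation — fails.
None of the 2 dependencies hold.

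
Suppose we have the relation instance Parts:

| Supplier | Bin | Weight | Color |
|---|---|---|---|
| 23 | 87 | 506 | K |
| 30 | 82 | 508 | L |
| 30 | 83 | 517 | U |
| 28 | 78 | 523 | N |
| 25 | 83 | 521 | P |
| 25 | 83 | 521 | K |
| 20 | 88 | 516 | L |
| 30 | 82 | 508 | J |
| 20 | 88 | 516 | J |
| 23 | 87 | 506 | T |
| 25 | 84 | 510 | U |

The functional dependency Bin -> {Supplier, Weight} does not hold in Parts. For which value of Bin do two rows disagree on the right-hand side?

Bin=87: 2 rows → {Supplier,Weight} = (23, 506), (23, 506) ✓
Bin=82: 2 rows → {Supplier,Weight} = (30, 508), (30, 508) ✓
Bin=83: 3 rows → {Supplier,Weight} takes values {(30, 517), (25, 521)} — violation
Bin=78: 1 row → {Supplier,Weight} = (28, 523) ✓
Bin=88: 2 rows → {Supplier,Weight} = (20, 516), (20, 516) ✓
Bin=84: 1 row → {Supplier,Weight} = (25, 510) ✓
The only Bin value with inconsistent RHS is Bin=83.

83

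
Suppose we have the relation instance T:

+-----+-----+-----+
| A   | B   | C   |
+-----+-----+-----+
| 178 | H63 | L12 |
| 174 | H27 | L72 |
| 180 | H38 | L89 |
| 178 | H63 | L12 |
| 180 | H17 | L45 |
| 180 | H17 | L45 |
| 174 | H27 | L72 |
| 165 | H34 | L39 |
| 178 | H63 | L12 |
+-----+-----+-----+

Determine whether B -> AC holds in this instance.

B=H63: 3 rows → {A,C} = (178, L12), (178, L12), (178, L12) ✓
B=H27: 2 rows → {A,C} = (174, L72), (174, L72) ✓
B=H38: 1 row → {A,C} = (180, L89) ✓
B=H17: 2 rows → {A,C} = (180, L45), (180, L45) ✓
B=H34: 1 row → {A,C} = (165, L39) ✓
Every B value is associated with a single AC value, so B -> AC holds.

Yes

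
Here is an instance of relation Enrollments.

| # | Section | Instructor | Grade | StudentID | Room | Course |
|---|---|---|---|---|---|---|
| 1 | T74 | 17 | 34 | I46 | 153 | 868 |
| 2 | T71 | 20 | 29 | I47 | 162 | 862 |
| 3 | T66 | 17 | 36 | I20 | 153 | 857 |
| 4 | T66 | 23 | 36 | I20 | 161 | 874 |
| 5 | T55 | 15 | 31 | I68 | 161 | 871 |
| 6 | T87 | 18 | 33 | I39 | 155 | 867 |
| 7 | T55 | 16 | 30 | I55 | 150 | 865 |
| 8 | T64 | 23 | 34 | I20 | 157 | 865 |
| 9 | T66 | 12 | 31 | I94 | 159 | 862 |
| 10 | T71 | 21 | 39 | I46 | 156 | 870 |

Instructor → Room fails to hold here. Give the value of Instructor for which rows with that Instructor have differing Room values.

23

Instructor=17: rows 1, 3 → Room = 153, 153 ✓
Instructor=20: row 2 → Room = 162 ✓
Instructor=23: rows 4, 8 → Room takes values {161, 157} — violation
Instructor=15: row 5 → Room = 161 ✓
Instructor=18: row 6 → Room = 155 ✓
Instructor=16: row 7 → Room = 150 ✓
Instructor=12: row 9 → Room = 159 ✓
Instructor=21: row 10 → Room = 156 ✓
The only Instructor value with inconsistent Room is Instructor=23.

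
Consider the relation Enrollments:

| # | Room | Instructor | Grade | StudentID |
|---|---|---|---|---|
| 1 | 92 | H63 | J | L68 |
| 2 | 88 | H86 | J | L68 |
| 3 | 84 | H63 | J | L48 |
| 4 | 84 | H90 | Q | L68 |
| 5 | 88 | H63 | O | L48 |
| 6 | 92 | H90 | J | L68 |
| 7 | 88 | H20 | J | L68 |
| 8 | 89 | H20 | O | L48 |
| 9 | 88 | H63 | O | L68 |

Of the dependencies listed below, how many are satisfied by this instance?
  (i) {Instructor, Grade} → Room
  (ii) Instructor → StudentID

0

(i) {Instructor, Grade} → Room: (Instructor=H63, Grade=J): rows 1, 3 → Room takes values {92, 84} — violation — fails.
(ii) Instructor → StudentID: Instructor=H63: rows 1, 3, 5, 9 → StudentID takes values {L68, L48} — violation; Instructor=H20: rows 7, 8 → StudentID takes values {L68, L48} — violation — fails.
None of the 2 dependencies hold.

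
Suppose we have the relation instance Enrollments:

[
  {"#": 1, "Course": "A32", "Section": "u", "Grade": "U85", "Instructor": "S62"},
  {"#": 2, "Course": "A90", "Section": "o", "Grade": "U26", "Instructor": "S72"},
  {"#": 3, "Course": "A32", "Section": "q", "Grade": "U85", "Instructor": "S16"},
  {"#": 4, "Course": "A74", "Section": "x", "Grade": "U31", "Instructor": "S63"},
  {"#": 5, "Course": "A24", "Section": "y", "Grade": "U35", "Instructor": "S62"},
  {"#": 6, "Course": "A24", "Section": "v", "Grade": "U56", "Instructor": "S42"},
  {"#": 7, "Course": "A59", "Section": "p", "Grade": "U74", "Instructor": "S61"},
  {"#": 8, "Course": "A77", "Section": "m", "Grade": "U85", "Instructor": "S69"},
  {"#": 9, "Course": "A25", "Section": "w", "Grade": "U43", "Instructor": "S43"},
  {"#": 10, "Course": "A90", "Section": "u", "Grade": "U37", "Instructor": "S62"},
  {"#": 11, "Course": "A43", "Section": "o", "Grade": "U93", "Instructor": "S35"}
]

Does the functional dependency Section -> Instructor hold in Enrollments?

Section=u: rows 1, 10 → Instructor = S62, S62 ✓
Section=o: rows 2, 11 → Instructor takes values {S72, S35} — violation
Section=q: row 3 → Instructor = S16 ✓
Section=x: row 4 → Instructor = S63 ✓
Section=y: row 5 → Instructor = S62 ✓
Section=v: row 6 → Instructor = S42 ✓
Section=p: row 7 → Instructor = S61 ✓
Section=m: row 8 → Instructor = S69 ✓
Section=w: row 9 → Instructor = S43 ✓
Two rows agree on Section but differ on Instructor, so Section -> Instructor does not hold.

No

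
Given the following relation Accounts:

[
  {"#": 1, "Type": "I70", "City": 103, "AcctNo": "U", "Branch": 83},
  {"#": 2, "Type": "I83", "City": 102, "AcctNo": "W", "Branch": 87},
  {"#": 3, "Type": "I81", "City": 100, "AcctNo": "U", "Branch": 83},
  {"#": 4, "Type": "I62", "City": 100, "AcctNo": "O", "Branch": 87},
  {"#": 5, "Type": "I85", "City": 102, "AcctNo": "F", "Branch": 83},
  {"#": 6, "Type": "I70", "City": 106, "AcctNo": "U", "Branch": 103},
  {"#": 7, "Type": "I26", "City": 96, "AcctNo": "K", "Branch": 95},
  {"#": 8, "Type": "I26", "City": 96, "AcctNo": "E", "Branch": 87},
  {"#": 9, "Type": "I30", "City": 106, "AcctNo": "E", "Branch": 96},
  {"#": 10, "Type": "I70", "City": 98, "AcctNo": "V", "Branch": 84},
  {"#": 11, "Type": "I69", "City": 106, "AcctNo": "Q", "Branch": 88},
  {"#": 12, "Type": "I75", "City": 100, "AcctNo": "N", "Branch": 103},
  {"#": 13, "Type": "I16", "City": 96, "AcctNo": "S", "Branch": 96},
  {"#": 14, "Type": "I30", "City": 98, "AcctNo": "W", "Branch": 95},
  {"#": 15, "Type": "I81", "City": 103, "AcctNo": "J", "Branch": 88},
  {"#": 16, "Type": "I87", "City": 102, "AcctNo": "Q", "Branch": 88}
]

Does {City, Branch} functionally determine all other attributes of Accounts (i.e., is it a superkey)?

All 16 rows have distinct {City, Branch} values, so {City, Branch} → (all attributes) holds and {City, Branch} is a superkey.

Yes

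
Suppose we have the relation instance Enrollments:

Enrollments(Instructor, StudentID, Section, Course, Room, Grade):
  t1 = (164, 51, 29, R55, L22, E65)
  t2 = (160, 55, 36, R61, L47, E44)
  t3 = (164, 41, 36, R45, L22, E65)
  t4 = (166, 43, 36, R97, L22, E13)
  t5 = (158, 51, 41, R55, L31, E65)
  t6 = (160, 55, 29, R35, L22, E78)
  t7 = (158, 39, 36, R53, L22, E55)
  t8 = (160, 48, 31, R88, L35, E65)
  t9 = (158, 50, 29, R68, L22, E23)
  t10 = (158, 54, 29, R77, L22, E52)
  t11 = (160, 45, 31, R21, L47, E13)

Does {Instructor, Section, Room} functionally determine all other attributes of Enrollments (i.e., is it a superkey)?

Rows 9 and 10 have the same {Instructor, Section, Room} value (Instructor=158, Section=29, Room=L22) but are distinct tuples, so {Instructor, Section, Room} does not determine every attribute — not a superkey.

No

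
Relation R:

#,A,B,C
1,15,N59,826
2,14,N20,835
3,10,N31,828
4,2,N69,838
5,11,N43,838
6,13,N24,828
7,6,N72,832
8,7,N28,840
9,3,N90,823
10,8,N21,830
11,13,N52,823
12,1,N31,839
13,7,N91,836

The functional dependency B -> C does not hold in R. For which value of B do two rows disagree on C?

N31

B=N59: row 1 → C = 826 ✓
B=N20: row 2 → C = 835 ✓
B=N31: rows 3, 12 → C takes values {828, 839} — violation
B=N69: row 4 → C = 838 ✓
B=N43: row 5 → C = 838 ✓
B=N24: row 6 → C = 828 ✓
B=N72: row 7 → C = 832 ✓
B=N28: row 8 → C = 840 ✓
B=N90: row 9 → C = 823 ✓
B=N21: row 10 → C = 830 ✓
B=N52: row 11 → C = 823 ✓
B=N91: row 13 → C = 836 ✓
The only B value with inconsistent C is B=N31.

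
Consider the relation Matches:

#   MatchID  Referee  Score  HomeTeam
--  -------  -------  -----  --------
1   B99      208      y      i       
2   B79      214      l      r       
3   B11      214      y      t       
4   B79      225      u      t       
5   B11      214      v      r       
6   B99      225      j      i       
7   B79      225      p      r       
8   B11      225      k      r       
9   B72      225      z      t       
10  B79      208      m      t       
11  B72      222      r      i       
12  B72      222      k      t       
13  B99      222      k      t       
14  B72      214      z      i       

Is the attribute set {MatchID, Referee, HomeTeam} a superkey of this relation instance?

Yes

All 14 rows have distinct {MatchID, Referee, HomeTeam} values, so {MatchID, Referee, HomeTeam} → (all attributes) holds and {MatchID, Referee, HomeTeam} is a superkey.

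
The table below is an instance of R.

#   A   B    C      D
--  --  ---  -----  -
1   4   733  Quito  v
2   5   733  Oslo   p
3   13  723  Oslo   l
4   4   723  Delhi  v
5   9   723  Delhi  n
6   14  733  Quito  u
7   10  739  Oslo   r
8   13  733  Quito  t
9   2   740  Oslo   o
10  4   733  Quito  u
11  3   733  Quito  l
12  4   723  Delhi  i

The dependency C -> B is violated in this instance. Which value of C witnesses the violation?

Oslo

C=Quito: rows 1, 6, 8, 10, 11 → B = 733, 733, 733, 733, 733 ✓
C=Oslo: rows 2, 3, 7, 9 → B takes values {733, 723, 739, 740} — violation
C=Delhi: rows 4, 5, 12 → B = 723, 723, 723 ✓
The only C value with inconsistent B is C=Oslo.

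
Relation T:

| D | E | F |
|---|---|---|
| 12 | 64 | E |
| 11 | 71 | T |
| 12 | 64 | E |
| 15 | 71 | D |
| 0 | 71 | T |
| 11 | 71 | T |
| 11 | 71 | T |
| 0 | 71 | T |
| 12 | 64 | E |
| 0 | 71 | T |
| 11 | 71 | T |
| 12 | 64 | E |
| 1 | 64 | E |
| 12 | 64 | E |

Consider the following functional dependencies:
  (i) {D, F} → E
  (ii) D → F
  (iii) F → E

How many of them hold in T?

(i) {D, F} → E: every LHS value maps to a single RHS value — holds.
(ii) D → F: every LHS value maps to a single RHS value — holds.
(iii) F → E: every LHS value maps to a single RHS value — holds.
3 of the 3 dependencies hold.

3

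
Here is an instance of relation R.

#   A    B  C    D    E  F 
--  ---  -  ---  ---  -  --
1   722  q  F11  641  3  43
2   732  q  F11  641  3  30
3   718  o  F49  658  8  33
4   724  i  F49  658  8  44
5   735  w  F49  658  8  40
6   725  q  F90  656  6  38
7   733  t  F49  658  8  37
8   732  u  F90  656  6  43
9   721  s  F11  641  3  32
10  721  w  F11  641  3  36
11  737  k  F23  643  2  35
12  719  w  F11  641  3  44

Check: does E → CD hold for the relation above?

E=3: rows 1, 2, 9, 10, 12 → {C,D} = (F11, 641), (F11, 641), (F11, 641), (F11, 641), (F11, 641) ✓
E=8: rows 3, 4, 5, 7 → {C,D} = (F49, 658), (F49, 658), (F49, 658), (F49, 658) ✓
E=6: rows 6, 8 → {C,D} = (F90, 656), (F90, 656) ✓
E=2: row 11 → {C,D} = (F23, 643) ✓
Every E value is associated with a single CD value, so E → CD holds.

Yes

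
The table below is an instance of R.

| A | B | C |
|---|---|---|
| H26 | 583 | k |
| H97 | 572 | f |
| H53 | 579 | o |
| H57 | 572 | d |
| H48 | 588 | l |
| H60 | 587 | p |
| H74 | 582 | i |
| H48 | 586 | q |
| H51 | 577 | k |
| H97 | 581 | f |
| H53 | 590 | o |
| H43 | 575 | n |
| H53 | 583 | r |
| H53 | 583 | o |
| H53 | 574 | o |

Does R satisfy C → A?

No

C=k: 2 rows → A takes values {H26, H51} — violation
C=f: 2 rows → A = H97, H97 ✓
C=o: 4 rows → A = H53, H53, H53, H53 ✓
C=d: 1 row → A = H57 ✓
C=l: 1 row → A = H48 ✓
C=p: 1 row → A = H60 ✓
C=i: 1 row → A = H74 ✓
C=q: 1 row → A = H48 ✓
C=n: 1 row → A = H43 ✓
C=r: 1 row → A = H53 ✓
Two rows agree on C but differ on A, so C → A does not hold.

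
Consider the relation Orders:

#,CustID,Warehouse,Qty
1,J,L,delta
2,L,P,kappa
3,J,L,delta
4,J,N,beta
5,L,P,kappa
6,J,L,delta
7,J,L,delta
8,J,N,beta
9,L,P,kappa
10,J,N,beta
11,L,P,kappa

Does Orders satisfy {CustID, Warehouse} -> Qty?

Yes

(CustID=J, Warehouse=L): rows 1, 3, 6, 7 → Qty = delta, delta, delta, delta ✓
(CustID=L, Warehouse=P): rows 2, 5, 9, 11 → Qty = kappa, kappa, kappa, kappa ✓
(CustID=J, Warehouse=N): rows 4, 8, 10 → Qty = beta, beta, beta ✓
Every {CustID, Warehouse} value is associated with a single Qty value, so {CustID, Warehouse} -> Qty holds.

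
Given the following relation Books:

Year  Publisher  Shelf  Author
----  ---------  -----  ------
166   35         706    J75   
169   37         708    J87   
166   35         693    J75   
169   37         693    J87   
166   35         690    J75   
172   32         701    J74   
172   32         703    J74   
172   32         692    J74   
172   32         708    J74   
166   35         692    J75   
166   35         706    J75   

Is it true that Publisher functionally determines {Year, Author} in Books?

Yes

Publisher=35: 5 rows → {Year,Author} = (166, J75), (166, J75), (166, J75), (166, J75), (166, J75) ✓
Publisher=37: 2 rows → {Year,Author} = (169, J87), (169, J87) ✓
Publisher=32: 4 rows → {Year,Author} = (172, J74), (172, J74), (172, J74), (172, J74) ✓
Every Publisher value is associated with a single {Year, Author} value, so Publisher → {Year, Author} holds.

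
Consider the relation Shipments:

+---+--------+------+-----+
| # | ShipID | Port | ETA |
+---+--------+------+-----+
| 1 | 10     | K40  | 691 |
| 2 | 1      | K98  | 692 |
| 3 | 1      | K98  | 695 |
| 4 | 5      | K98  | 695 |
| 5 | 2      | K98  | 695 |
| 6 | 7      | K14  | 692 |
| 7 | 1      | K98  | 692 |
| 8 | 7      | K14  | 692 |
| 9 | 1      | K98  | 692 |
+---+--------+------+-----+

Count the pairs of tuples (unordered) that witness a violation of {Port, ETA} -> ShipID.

(Port=K98, ETA=692): all 3 rows agree on ShipID — 0 pairs.
(Port=K98, ETA=695): violating pairs (3,4), (3,5), (4,5) — 3 pairs.
(Port=K14, ETA=692): all 2 rows agree on ShipID — 0 pairs.

3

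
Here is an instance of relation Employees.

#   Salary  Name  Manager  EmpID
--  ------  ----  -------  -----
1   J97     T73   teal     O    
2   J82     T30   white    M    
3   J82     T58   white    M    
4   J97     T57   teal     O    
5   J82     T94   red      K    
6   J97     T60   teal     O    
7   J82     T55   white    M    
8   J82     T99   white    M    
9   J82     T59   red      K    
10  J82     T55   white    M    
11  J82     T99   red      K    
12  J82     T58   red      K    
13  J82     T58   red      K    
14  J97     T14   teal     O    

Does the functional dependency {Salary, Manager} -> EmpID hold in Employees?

Yes

(Salary=J97, Manager=teal): rows 1, 4, 6, 14 → EmpID = O, O, O, O ✓
(Salary=J82, Manager=white): rows 2, 3, 7, 8, 10 → EmpID = M, M, M, M, M ✓
(Salary=J82, Manager=red): rows 5, 9, 11, 12, 13 → EmpID = K, K, K, K, K ✓
Every {Salary, Manager} value is associated with a single EmpID value, so {Salary, Manager} -> EmpID holds.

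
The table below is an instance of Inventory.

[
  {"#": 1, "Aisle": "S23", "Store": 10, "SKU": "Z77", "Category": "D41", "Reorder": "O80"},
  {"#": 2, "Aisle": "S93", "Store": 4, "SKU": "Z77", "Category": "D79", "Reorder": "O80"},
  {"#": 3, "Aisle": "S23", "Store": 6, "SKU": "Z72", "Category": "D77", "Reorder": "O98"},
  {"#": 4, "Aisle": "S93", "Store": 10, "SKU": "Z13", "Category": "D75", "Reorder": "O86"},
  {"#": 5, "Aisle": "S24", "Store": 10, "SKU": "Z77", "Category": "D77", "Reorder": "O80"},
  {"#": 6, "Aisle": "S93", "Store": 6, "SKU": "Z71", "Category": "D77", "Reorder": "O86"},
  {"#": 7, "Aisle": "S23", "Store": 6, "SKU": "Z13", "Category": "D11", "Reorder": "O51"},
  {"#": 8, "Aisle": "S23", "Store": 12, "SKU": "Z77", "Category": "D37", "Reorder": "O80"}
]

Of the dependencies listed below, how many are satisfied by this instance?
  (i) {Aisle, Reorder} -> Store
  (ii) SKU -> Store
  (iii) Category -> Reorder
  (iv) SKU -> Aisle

0

(i) {Aisle, Reorder} -> Store: (Aisle=S23, Reorder=O80): rows 1, 8 → Store takes values {10, 12} — violation; (Aisle=S93, Reorder=O86): rows 4, 6 → Store takes values {10, 6} — violation — fails.
(ii) SKU -> Store: SKU=Z77: rows 1, 2, 5, 8 → Store takes values {10, 4, 12} — violation; SKU=Z13: rows 4, 7 → Store takes values {10, 6} — violation — fails.
(iii) Category -> Reorder: Category=D77: rows 3, 5, 6 → Reorder takes values {O98, O80, O86} — violation — fails.
(iv) SKU -> Aisle: SKU=Z77: rows 1, 2, 5, 8 → Aisle takes values {S23, S93, S24} — violation; SKU=Z13: rows 4, 7 → Aisle takes values {S93, S23} — violation — fails.
None of the 4 dependencies hold.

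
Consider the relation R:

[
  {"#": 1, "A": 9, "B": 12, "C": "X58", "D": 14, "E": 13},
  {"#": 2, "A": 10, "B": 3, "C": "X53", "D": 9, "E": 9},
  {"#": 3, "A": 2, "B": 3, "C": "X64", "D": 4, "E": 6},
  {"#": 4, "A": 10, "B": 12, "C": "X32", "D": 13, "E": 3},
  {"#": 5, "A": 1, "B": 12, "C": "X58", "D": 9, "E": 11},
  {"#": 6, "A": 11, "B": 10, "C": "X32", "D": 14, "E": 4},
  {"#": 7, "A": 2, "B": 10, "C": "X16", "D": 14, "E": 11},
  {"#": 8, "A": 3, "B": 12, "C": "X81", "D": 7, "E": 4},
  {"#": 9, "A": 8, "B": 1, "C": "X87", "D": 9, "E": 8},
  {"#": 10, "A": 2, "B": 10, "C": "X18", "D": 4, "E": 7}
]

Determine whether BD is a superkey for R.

Rows 6 and 7 have the same BD value (B=10, D=14) but are distinct tuples, so BD does not determine every attribute — not a superkey.

No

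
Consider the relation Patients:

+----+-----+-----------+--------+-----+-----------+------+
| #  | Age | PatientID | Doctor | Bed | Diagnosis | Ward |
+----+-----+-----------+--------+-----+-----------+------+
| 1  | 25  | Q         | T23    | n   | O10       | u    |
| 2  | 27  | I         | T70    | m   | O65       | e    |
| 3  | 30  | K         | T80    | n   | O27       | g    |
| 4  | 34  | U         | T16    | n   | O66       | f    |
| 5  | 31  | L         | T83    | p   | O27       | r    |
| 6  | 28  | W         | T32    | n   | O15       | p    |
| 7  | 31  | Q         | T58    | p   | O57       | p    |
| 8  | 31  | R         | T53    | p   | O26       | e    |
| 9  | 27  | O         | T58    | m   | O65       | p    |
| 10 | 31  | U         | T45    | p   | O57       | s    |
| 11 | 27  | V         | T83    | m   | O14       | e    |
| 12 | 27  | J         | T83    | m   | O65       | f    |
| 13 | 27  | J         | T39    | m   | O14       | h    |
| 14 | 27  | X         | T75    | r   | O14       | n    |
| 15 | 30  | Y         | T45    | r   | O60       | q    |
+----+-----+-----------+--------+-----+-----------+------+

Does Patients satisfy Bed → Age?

No

Bed=n: rows 1, 3, 4, 6 → Age takes values {25, 30, 34, 28} — violation
Bed=m: rows 2, 9, 11, 12, 13 → Age = 27, 27, 27, 27, 27 ✓
Bed=p: rows 5, 7, 8, 10 → Age = 31, 31, 31, 31 ✓
Bed=r: rows 14, 15 → Age takes values {27, 30} — violation
Two rows agree on Bed but differ on Age, so Bed → Age does not hold.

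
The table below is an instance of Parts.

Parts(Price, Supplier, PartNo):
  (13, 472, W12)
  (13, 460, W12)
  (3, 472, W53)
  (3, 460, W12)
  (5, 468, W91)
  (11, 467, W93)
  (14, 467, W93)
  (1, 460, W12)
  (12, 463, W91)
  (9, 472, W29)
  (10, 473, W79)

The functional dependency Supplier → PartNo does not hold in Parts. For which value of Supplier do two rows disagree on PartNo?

Supplier=472: 3 rows → PartNo takes values {W12, W53, W29} — violation
Supplier=460: 3 rows → PartNo = W12, W12, W12 ✓
Supplier=468: 1 row → PartNo = W91 ✓
Supplier=467: 2 rows → PartNo = W93, W93 ✓
Supplier=463: 1 row → PartNo = W91 ✓
Supplier=473: 1 row → PartNo = W79 ✓
The only Supplier value with inconsistent PartNo is Supplier=472.

472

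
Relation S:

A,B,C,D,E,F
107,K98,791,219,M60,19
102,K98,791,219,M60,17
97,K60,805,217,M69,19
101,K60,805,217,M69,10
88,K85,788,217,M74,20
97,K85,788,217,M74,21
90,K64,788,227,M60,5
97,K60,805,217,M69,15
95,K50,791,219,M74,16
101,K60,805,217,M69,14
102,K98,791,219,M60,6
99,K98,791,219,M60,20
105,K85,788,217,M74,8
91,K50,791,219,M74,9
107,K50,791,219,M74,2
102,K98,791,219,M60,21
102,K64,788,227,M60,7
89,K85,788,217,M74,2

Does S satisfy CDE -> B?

(C=791, D=219, E=M60): 5 rows → B = K98, K98, K98, K98, K98 ✓
(C=805, D=217, E=M69): 4 rows → B = K60, K60, K60, K60 ✓
(C=788, D=217, E=M74): 4 rows → B = K85, K85, K85, K85 ✓
(C=788, D=227, E=M60): 2 rows → B = K64, K64 ✓
(C=791, D=219, E=M74): 3 rows → B = K50, K50, K50 ✓
Every CDE value is associated with a single B value, so CDE -> B holds.

Yes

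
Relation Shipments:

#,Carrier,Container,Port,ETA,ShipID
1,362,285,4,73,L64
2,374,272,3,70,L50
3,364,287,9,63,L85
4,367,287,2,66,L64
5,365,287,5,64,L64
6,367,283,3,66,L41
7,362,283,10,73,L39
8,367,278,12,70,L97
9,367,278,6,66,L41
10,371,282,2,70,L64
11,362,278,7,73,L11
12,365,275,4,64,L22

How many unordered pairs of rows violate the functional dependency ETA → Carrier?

3

ETA=73: all 3 rows agree on Carrier — 0 pairs.
ETA=70: violating pairs (2,8), (2,10), (8,10) — 3 pairs.
ETA=66: all 3 rows agree on Carrier — 0 pairs.
ETA=64: all 2 rows agree on Carrier — 0 pairs.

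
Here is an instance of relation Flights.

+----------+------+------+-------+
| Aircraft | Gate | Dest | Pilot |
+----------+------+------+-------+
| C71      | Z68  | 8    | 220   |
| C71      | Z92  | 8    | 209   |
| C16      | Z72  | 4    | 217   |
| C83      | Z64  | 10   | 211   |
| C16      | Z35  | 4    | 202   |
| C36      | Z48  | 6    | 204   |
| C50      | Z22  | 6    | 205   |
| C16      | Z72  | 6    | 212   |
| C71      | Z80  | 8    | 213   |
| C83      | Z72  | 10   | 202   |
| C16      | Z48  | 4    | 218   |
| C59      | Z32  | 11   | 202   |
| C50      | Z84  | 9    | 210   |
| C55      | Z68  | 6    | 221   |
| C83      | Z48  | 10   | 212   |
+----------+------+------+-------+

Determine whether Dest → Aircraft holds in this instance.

No

Dest=8: 3 rows → Aircraft = C71, C71, C71 ✓
Dest=4: 3 rows → Aircraft = C16, C16, C16 ✓
Dest=10: 3 rows → Aircraft = C83, C83, C83 ✓
Dest=6: 4 rows → Aircraft takes values {C36, C50, C16, C55} — violation
Dest=11: 1 row → Aircraft = C59 ✓
Dest=9: 1 row → Aircraft = C50 ✓
Two rows agree on Dest but differ on Aircraft, so Dest → Aircraft does not hold.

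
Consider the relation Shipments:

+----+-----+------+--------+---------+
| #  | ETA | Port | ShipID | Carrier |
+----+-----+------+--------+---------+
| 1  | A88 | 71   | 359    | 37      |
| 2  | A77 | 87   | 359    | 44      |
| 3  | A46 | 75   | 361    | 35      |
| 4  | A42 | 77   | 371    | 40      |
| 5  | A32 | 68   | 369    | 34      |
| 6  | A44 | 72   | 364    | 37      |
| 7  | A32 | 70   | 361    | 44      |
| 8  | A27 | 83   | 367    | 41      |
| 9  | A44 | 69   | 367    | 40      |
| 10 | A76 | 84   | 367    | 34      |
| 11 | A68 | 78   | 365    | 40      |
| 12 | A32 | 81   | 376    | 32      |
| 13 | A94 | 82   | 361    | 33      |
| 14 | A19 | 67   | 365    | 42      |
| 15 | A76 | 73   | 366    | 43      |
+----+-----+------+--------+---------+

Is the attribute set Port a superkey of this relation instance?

Yes

All 15 rows have distinct Port values, so Port → (all attributes) holds and Port is a superkey.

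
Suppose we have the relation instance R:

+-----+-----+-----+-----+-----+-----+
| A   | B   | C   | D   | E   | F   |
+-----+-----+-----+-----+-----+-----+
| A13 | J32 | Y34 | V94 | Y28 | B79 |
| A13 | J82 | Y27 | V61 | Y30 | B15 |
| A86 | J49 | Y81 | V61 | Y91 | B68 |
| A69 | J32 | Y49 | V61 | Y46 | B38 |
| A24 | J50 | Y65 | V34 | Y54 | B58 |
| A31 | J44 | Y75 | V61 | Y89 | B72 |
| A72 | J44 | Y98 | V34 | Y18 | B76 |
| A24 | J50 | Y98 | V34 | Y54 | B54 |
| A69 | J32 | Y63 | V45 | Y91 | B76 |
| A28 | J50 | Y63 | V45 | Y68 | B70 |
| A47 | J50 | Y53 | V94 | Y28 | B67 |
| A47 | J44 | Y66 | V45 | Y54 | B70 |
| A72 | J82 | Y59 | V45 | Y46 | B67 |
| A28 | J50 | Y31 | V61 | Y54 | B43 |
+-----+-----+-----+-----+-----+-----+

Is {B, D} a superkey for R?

No

Two distinct rows share (B=J50, D=V34), so {B, D} does not determine every attribute — not a superkey.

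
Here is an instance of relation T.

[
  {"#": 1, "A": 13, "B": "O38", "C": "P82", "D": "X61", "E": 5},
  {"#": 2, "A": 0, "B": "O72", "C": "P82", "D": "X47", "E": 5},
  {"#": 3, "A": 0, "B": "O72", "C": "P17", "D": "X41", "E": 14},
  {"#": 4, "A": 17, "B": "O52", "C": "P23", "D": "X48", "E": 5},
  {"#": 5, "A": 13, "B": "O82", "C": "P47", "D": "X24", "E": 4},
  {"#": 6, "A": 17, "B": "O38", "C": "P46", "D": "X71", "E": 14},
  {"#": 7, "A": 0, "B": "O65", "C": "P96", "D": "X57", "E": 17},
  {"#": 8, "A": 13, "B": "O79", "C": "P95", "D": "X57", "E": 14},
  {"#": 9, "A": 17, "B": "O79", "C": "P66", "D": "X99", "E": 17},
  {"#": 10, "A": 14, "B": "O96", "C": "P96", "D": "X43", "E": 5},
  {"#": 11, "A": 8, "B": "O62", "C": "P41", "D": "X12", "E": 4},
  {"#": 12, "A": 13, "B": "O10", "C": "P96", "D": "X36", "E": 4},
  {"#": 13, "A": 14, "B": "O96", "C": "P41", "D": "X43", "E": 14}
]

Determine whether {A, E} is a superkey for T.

Rows 5 and 12 have the same {A, E} value (A=13, E=4) but are distinct tuples, so {A, E} does not determine every attribute — not a superkey.

No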